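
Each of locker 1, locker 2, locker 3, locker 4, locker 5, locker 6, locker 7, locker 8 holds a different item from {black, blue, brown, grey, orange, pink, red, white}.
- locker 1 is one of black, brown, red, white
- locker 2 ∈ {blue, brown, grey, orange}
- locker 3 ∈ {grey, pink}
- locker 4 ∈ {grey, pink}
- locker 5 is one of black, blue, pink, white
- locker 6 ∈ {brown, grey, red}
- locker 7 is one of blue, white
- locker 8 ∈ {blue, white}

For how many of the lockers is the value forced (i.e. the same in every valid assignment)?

2

The 8 variables together cover exactly {black, blue, brown, grey, orange, pink, red, white} — 8 values for 8 variables — and orange appears only in locker 2's list, so locker 2 = orange.
locker 3 and locker 4 share exactly the 2 values {grey, pink}; by pigeonhole those values go to them, so strike grey, pink from locker 5, locker 6.
locker 7 and locker 8 share exactly the 2 values {blue, white}; by pigeonhole those values go to them, so strike blue, white from locker 1, locker 5.
locker 5 must be black (only option left). Eliminate black elsewhere: locker 1.
Determined: locker 2=orange, locker 5=black. The other lockers each still have more than one consistent value. That makes 2.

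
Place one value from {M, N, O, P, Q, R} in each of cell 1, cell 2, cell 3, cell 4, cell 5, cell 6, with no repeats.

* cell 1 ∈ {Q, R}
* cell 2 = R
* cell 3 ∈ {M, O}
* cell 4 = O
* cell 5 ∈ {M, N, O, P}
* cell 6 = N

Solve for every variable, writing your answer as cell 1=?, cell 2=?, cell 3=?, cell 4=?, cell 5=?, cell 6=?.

cell 1=Q, cell 2=R, cell 3=M, cell 4=O, cell 5=P, cell 6=N

cell 2 has just one choice, so cell 2 = R. Eliminate R elsewhere: cell 1.
That leaves cell 4 = O. So cell 3, cell 5 can't be O.
cell 6 has just one choice, so cell 6 = N. Remove N from cell 5.
That leaves cell 1 = Q.
cell 3 must be M (only option left). So cell 5 can't be M.
cell 5 has just one choice, so cell 5 = P.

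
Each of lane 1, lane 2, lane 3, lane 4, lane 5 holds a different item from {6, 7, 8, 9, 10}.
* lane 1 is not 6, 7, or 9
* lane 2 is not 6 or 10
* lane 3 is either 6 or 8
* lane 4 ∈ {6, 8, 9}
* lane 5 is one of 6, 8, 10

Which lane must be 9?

lane 4

The 5 variables together cover exactly {6, 7, 8, 9, 10} — 5 values for 5 variables — and 7 appears only in lane 2's list, so lane 2 = 7.
The 4 still-open variables draw from only 4 values {6, 8, 9, 10}, so each is used; only lane 4 can be 9, hence lane 4 = 9.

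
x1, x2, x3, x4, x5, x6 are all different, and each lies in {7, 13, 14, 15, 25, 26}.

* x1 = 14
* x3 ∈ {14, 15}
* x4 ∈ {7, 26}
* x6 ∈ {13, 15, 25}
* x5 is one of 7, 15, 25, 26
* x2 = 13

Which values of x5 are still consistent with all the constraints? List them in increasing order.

7, 26

x1 must be 14 (only option left). Strike 14 from x3.
x2 has just one choice, so x2 = 13. So x6 can't be 13.
x3 has just one choice, so x3 = 15. Remove 15 from x5, x6.
x6 has just one choice, so x6 = 25. Eliminate 25 elsewhere: x5.
No further eliminations apply; x5 can still be any of 7, 26.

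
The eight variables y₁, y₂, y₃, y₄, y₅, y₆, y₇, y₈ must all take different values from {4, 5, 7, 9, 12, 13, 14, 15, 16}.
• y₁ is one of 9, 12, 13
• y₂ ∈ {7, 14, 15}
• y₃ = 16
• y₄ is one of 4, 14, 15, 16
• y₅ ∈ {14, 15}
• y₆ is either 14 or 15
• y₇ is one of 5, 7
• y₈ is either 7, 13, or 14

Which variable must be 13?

y₃ has just one choice, so y₃ = 16. Remove 16 from y₄.
y₅ and y₆ between them cover only {14, 15} — a naked pair. Remove those values from y₂, y₄, y₈.
y₂ has just one choice, so y₂ = 7. Remove 7 from y₇, y₈.
So 13 goes to y₈.

y₈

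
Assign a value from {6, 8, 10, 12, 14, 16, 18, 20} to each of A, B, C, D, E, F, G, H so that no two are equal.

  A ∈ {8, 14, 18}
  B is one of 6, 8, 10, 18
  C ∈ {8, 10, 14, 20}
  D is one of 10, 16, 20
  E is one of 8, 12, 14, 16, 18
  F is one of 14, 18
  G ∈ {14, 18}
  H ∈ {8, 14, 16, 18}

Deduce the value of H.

The 8 variables together cover exactly {6, 8, 10, 12, 14, 16, 18, 20} — 8 values for 8 variables — and 6 appears only in B's list, so B = 6.
The 7 still-open variables draw from only 7 values {8, 10, 12, 14, 16, 18, 20}, so each is used; only E can be 12, hence E = 12.
The 2 variables F and G are confined to {14, 18}, which locks those values in; drop them from A, C, H.
A must be 8 (only option left). Strike 8 from C, H.
So H = 16.

16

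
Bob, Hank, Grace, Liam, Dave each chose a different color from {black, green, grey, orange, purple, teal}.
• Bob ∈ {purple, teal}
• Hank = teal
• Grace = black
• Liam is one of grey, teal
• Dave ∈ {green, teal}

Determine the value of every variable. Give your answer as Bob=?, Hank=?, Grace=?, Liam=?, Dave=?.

Hank has just one choice, so Hank = teal. So Bob, Liam, Dave can't be teal.
Grace's domain is down to {black}, so Grace = black.
That leaves Liam = grey.
Dave has just one choice, so Dave = green.
Bob has just one choice, so Bob = purple.

Bob=purple, Hank=teal, Grace=black, Liam=grey, Dave=green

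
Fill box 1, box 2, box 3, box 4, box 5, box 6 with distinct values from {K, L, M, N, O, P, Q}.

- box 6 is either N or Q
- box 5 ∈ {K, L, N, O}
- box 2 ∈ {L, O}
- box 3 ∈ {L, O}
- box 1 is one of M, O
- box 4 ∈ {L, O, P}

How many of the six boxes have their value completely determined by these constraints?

2

box 2 and box 3 between them cover only {L, O} — a naked pair. Remove those values from box 1, box 4, box 5.
box 1 has just one choice, so box 1 = M.
box 4 has just one choice, so box 4 = P.
Determined: box 1=M, box 4=P. The other boxes each still have more than one consistent value. That makes 2.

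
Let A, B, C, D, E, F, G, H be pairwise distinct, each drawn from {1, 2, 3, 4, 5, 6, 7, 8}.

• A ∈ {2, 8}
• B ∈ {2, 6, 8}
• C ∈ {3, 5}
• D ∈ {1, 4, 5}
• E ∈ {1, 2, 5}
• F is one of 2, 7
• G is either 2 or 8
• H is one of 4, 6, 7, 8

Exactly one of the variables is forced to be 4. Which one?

H

The 8 variables draw from only 8 values {1, 2, 3, 4, 5, 6, 7, 8}, so each is used; only C can be 3, hence C = 3.
The 2 variables A and G are confined to {2, 8}, which locks those values in; drop them from B, E, F, H.
B must be 6 (only option left). Remove 6 from H.
That leaves F = 7. Eliminate 7 elsewhere: H.
So 4 goes to H.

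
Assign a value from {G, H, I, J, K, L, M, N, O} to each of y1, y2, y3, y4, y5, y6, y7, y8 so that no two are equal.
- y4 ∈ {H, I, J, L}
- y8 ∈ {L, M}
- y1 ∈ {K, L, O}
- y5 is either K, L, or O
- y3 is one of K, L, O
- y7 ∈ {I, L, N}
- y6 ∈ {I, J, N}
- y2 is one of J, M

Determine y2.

J

The 8 variables together cover exactly {H, I, J, K, L, M, N, O} — 8 values for 8 variables — and H appears only in y4's list, so y4 = H.
y1, y3, y5 share exactly the 3 values {K, L, O}; by pigeonhole those values go to them, so strike K, L, O from y7, y8.
y8 must be M (only option left). Strike M from y2.
So y2 = J.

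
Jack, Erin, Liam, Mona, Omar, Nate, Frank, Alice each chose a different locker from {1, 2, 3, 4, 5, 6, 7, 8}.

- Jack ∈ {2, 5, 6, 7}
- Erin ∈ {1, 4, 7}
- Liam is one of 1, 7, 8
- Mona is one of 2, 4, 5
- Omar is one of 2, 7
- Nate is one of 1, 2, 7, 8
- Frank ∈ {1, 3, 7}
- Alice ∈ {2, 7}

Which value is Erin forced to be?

4

The 8 variables draw from only 8 values {1, 2, 3, 4, 5, 6, 7, 8}, so each is used; only Frank can be 3, hence Frank = 3.
Among the 7 still-open variables, 6 fits only Jack (and all 7 values in {1, 2, 4, 5, 6, 7, 8} must be used), so Jack = 6.
The 6 still-open variables draw from only 6 values {1, 2, 4, 5, 7, 8}, so each is used; only Mona can be 5, hence Mona = 5.
The 5 still-open variables draw from only 5 values {1, 2, 4, 7, 8}, so each is used; only Erin can be 4, hence Erin = 4.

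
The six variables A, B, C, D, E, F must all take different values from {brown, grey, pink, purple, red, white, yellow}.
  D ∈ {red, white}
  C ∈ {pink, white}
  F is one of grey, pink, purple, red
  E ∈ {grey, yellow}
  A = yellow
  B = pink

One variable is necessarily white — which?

C

A's domain is down to {yellow}, so A = yellow. Eliminate yellow elsewhere: E.
That leaves B = pink. Strike pink from C, F.
So white goes to C.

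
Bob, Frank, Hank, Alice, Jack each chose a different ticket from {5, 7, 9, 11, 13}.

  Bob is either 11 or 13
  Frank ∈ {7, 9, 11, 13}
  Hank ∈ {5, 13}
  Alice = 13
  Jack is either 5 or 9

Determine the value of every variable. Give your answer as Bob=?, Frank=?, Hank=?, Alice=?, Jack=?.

Alice must be 13 (only option left). So Bob, Frank, Hank can't be 13.
Bob has just one choice, so Bob = 11. Eliminate 11 elsewhere: Frank.
Hank has just one choice, so Hank = 5. Eliminate 5 elsewhere: Jack.
Jack's domain is down to {9}, so Jack = 9. Strike 9 from Frank.
Frank's domain is down to {7}, so Frank = 7.

Bob=11, Frank=7, Hank=5, Alice=13, Jack=9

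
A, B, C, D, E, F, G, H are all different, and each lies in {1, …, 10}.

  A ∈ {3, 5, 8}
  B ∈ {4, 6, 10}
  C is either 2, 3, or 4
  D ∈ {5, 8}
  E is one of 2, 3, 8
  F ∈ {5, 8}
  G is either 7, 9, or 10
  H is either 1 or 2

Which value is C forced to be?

4

D and F between them cover only {5, 8} — a naked pair. Remove those values from A, E.
A has just one choice, so A = 3. So C, E can't be 3.
E must be 2 (only option left). Eliminate 2 elsewhere: C, H.
So C = 4.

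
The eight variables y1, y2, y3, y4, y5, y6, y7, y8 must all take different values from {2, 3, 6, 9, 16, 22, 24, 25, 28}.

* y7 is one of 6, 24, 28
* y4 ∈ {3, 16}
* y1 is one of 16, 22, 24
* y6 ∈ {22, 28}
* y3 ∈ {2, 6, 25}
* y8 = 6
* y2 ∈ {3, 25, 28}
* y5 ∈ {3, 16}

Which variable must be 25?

y8's domain is down to {6}, so y8 = 6. Strike 6 from y3, y7.
The 7 still-open variables draw from only 7 values {2, 3, 16, 22, 24, 25, 28}, so each is used; only y3 can be 2, hence y3 = 2.
The 6 still-open variables together cover exactly {3, 16, 22, 24, 25, 28} — 6 values for 6 variables — and 25 appears only in y2's list, so y2 = 25.

y2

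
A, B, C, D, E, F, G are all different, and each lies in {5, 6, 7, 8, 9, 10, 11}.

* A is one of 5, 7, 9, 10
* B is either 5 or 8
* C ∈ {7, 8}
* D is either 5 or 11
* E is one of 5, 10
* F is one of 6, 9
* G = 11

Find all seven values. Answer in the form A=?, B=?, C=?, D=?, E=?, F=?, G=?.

G's domain is down to {11}, so G = 11. So D can't be 11.
D must be 5 (only option left). Strike 5 from A, B, E.
E has just one choice, so E = 10. Strike 10 from A.
B has just one choice, so B = 8. Remove 8 from C.
C's domain is down to {7}, so C = 7. Strike 7 from A.
A's domain is down to {9}, so A = 9. Strike 9 from F.
F must be 6 (only option left).

A=9, B=8, C=7, D=5, E=10, F=6, G=11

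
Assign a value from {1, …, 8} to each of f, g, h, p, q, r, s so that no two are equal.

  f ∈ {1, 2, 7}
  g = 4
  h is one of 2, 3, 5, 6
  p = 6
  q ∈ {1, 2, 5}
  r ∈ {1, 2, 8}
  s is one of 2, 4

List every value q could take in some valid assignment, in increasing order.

1, 5

g's domain is down to {4}, so g = 4. Strike 4 from s.
p's domain is down to {6}, so p = 6. So h can't be 6.
That leaves s = 2. So f, h, q, r can't be 2.
No further eliminations apply; q can still be any of 1, 5.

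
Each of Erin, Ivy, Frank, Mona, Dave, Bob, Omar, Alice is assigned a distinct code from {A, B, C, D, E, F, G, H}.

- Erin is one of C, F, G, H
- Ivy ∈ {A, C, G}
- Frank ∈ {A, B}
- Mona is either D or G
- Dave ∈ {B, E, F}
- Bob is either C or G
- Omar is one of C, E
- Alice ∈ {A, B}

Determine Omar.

Among the 8 variables, D fits only Mona (and all 8 values in {A, B, C, D, E, F, G, H} must be used), so Mona = D.
Among the 7 still-open variables, H fits only Erin (and all 7 values in {A, B, C, E, F, G, H} must be used), so Erin = H.
Among the 6 still-open variables, F fits only Dave (and all 6 values in {A, B, C, E, F, G} must be used), so Dave = F.
Among the 5 still-open variables, E fits only Omar (and all 5 values in {A, B, C, E, G} must be used), so Omar = E.

E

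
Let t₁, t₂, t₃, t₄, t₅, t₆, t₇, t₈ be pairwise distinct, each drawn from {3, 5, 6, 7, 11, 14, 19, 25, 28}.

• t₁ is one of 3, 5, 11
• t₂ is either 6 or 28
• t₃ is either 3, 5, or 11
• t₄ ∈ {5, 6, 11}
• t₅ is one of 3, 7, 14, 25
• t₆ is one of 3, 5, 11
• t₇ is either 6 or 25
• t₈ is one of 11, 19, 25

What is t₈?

19

t₁, t₃, t₆ between them cover only {3, 5, 11} — a naked triple. Remove those values from t₄, t₅, t₈.
t₄ must be 6 (only option left). So t₂, t₇ can't be 6.
t₇ has just one choice, so t₇ = 25. Remove 25 from t₅, t₈.
So t₈ = 19.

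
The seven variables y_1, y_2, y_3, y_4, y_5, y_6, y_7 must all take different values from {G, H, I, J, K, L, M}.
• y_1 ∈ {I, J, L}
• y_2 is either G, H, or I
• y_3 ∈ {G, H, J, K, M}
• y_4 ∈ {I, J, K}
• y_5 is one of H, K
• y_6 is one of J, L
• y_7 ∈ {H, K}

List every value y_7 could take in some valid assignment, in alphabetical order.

The 7 variables draw from only 7 values {G, H, I, J, K, L, M}, so each is used; only y_3 can be M, hence y_3 = M.
The 6 still-open variables draw from only 6 values {G, H, I, J, K, L}, so each is used; only y_2 can be G, hence y_2 = G.
y_5 and y_7 share exactly the 2 values {H, K}; by pigeonhole those values go to them, so strike H, K from y_4.
No further eliminations apply; y_7 can still be any of H, K.

H, K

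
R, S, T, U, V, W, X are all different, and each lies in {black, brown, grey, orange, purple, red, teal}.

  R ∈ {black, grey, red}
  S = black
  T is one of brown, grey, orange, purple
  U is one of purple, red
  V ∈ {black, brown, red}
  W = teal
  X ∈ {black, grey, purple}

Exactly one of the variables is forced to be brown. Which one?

V

S's domain is down to {black}, so S = black. Eliminate black elsewhere: R, V, X.
That leaves W = teal.
The 5 still-open variables draw from only 5 values {brown, grey, orange, purple, red}, so each is used; only T can be orange, hence T = orange.
The 4 still-open variables together cover exactly {brown, grey, purple, red} — 4 values for 4 variables — and brown appears only in V's list, so V = brown.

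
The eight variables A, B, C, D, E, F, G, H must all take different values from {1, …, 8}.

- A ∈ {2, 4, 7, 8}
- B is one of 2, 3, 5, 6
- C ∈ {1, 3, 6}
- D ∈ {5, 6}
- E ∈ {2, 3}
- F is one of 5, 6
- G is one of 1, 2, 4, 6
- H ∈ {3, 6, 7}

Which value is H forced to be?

The 8 variables together cover exactly {1, 2, 3, 4, 5, 6, 7, 8} — 8 values for 8 variables — and 8 appears only in A's list, so A = 8.
Among the 7 still-open variables, 4 fits only G (and all 7 values in {1, 2, 3, 4, 5, 6, 7} must be used), so G = 4.
Among the 6 still-open variables, 1 fits only C (and all 6 values in {1, 2, 3, 5, 6, 7} must be used), so C = 1.
The 5 still-open variables draw from only 5 values {2, 3, 5, 6, 7}, so each is used; only H can be 7, hence H = 7.

7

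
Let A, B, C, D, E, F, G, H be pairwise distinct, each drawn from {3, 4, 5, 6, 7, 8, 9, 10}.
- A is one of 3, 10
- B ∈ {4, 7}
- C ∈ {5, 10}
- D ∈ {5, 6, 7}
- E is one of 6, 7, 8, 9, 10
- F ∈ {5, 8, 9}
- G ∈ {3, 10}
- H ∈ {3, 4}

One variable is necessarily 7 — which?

B

A and G between them cover only {3, 10} — a naked pair. Remove those values from C, E, H.
C must be 5 (only option left). Remove 5 from D, F.
H's domain is down to {4}, so H = 4. So B can't be 4.
So 7 goes to B.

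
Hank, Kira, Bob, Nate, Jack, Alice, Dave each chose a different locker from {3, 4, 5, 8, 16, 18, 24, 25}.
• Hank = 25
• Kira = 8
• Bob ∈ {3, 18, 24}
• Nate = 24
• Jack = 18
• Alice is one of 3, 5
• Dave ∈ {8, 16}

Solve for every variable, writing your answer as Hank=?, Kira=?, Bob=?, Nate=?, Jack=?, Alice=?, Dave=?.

Hank=25, Kira=8, Bob=3, Nate=24, Jack=18, Alice=5, Dave=16

Hank's domain is down to {25}, so Hank = 25.
That leaves Kira = 8. Remove 8 from Dave.
Nate must be 24 (only option left). Remove 24 from Bob.
Jack's domain is down to {18}, so Jack = 18. Strike 18 from Bob.
Dave has just one choice, so Dave = 16.
Bob must be 3 (only option left). So Alice can't be 3.
Alice must be 5 (only option left).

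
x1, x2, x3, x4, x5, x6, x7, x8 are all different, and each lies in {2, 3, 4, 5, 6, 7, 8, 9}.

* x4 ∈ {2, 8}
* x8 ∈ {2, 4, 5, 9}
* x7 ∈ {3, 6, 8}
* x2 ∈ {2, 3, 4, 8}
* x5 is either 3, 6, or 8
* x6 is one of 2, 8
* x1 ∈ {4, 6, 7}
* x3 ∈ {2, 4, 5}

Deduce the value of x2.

4

The 8 variables together cover exactly {2, 3, 4, 5, 6, 7, 8, 9} — 8 values for 8 variables — and 7 appears only in x1's list, so x1 = 7.
The 7 still-open variables together cover exactly {2, 3, 4, 5, 6, 8, 9} — 7 values for 7 variables — and 9 appears only in x8's list, so x8 = 9.
Among the 6 still-open variables, 5 fits only x3 (and all 6 values in {2, 3, 4, 5, 6, 8} must be used), so x3 = 5.
The 5 still-open variables together cover exactly {2, 3, 4, 6, 8} — 5 values for 5 variables — and 4 appears only in x2's list, so x2 = 4.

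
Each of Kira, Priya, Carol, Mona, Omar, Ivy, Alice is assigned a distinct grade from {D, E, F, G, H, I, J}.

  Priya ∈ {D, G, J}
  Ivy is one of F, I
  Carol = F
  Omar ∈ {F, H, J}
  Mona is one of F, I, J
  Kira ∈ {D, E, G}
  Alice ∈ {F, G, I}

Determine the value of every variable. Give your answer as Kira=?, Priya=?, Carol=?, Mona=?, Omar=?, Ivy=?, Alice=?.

Kira=E, Priya=D, Carol=F, Mona=J, Omar=H, Ivy=I, Alice=G

Carol has just one choice, so Carol = F. Strike F from Mona, Omar, Ivy, Alice.
That leaves Ivy = I. Eliminate I elsewhere: Mona, Alice.
Alice must be G (only option left). So Kira, Priya can't be G.
Mona must be J (only option left). So Priya, Omar can't be J.
Omar must be H (only option left).
Priya has just one choice, so Priya = D. So Kira can't be D.
Kira must be E (only option left).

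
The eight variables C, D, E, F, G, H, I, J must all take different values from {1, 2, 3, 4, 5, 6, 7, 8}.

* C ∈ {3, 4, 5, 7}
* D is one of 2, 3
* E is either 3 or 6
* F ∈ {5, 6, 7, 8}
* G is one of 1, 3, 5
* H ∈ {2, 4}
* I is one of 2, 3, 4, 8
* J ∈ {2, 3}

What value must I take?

Among the 8 variables, 1 fits only G (and all 8 values in {1, 2, 3, 4, 5, 6, 7, 8} must be used), so G = 1.
D and J share exactly the 2 values {2, 3}; by pigeonhole those values go to them, so strike 2, 3 from C, E, H, I.
E's domain is down to {6}, so E = 6. Eliminate 6 elsewhere: F.
H has just one choice, so H = 4. Eliminate 4 elsewhere: C, I.
So I = 8.

8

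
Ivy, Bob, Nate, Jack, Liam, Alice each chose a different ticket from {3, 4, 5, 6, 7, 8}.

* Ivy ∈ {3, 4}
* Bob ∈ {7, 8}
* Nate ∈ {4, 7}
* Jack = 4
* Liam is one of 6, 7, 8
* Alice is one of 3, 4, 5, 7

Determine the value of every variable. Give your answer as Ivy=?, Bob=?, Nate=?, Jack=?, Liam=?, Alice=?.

Ivy=3, Bob=8, Nate=7, Jack=4, Liam=6, Alice=5

Jack must be 4 (only option left). So Ivy, Nate, Alice can't be 4.
That leaves Ivy = 3. So Alice can't be 3.
Nate's domain is down to {7}, so Nate = 7. Remove 7 from Bob, Liam, Alice.
That leaves Alice = 5.
Bob must be 8 (only option left). Eliminate 8 elsewhere: Liam.
Liam must be 6 (only option left).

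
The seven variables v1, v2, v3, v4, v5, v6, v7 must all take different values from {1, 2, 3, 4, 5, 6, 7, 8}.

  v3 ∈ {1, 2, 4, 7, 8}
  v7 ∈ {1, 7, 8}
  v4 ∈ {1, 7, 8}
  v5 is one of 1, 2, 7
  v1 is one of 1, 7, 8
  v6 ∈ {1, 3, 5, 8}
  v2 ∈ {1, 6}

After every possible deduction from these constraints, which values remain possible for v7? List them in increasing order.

The 3 variables v1, v4, v7 are confined to {1, 7, 8}, which locks those values in; drop them from v2, v3, v5, v6.
v2's domain is down to {6}, so v2 = 6.
v5 must be 2 (only option left). Eliminate 2 elsewhere: v3.
v3's domain is down to {4}, so v3 = 4.
No further eliminations apply; v7 can still be any of 1, 7, 8.

1, 7, 8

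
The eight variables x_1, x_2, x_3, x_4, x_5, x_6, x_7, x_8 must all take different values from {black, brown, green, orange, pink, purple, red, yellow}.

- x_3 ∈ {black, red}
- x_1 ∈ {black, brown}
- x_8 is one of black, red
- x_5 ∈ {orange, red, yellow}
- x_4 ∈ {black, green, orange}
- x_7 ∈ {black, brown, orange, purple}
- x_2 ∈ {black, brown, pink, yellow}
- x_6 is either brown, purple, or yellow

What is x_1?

brown

The 8 variables draw from only 8 values {black, brown, green, orange, pink, purple, red, yellow}, so each is used; only x_4 can be green, hence x_4 = green.
The 7 still-open variables together cover exactly {black, brown, orange, pink, purple, red, yellow} — 7 values for 7 variables — and pink appears only in x_2's list, so x_2 = pink.
x_3 and x_8 between them cover only {black, red} — a naked pair. Remove those values from x_1, x_5, x_7.
So x_1 = brown.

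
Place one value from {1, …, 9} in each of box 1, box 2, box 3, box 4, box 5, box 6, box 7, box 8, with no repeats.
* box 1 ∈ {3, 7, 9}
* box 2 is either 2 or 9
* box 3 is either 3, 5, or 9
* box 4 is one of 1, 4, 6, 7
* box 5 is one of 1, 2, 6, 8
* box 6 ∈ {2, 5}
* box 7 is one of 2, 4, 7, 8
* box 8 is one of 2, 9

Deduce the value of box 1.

7

The 2 variables box 2 and box 8 are confined to {2, 9}, which locks those values in; drop them from box 1, box 3, box 5, box 6, box 7.
box 6's domain is down to {5}, so box 6 = 5. Eliminate 5 elsewhere: box 3.
box 3 must be 3 (only option left). Remove 3 from box 1.
So box 1 = 7.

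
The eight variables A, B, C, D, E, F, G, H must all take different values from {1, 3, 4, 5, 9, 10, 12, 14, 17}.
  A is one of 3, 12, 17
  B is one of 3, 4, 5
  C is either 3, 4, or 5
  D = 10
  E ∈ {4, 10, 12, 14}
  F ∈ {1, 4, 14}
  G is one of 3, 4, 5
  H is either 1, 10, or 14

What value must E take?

12

D must be 10 (only option left). Remove 10 from E, H.
Among the 7 still-open variables, 17 fits only A (and all 7 values in {1, 3, 4, 5, 12, 14, 17} must be used), so A = 17.
The 6 still-open variables together cover exactly {1, 3, 4, 5, 12, 14} — 6 values for 6 variables — and 12 appears only in E's list, so E = 12.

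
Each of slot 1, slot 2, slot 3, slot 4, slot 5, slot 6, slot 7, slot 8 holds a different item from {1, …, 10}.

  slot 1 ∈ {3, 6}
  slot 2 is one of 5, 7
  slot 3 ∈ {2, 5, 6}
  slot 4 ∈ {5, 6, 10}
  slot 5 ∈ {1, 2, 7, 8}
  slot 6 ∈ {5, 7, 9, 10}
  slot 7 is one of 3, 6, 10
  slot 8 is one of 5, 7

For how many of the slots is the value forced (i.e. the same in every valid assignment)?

2

slot 2 and slot 8 share exactly the 2 values {5, 7}; by pigeonhole those values go to them, so strike 5, 7 from slot 3, slot 4, slot 5, slot 6.
slot 1, slot 4, slot 7 between them cover only {3, 6, 10} — a naked triple. Remove those values from slot 3, slot 6.
slot 3 must be 2 (only option left). Strike 2 from slot 5.
That leaves slot 6 = 9.
Determined: slot 3=2, slot 6=9. The other slots each still have more than one consistent value. That makes 2.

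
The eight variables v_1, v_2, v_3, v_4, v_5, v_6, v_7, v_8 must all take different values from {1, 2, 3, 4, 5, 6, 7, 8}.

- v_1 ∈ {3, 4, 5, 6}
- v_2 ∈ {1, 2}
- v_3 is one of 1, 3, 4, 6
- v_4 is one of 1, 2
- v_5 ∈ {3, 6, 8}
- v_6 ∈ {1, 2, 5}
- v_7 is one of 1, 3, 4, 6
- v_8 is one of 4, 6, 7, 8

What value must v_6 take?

The 8 variables draw from only 8 values {1, 2, 3, 4, 5, 6, 7, 8}, so each is used; only v_8 can be 7, hence v_8 = 7.
Among the 7 still-open variables, 8 fits only v_5 (and all 7 values in {1, 2, 3, 4, 5, 6, 8} must be used), so v_5 = 8.
The 2 variables v_2 and v_4 are confined to {1, 2}, which locks those values in; drop them from v_3, v_6, v_7.
So v_6 = 5.

5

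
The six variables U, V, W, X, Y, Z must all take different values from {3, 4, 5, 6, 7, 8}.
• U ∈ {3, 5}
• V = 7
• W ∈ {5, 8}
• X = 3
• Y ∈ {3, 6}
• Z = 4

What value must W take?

8

V must be 7 (only option left).
X has just one choice, so X = 3. So U, Y can't be 3.
Y has just one choice, so Y = 6.
Z's domain is down to {4}, so Z = 4.
That leaves U = 5. Strike 5 from W.
So W = 8.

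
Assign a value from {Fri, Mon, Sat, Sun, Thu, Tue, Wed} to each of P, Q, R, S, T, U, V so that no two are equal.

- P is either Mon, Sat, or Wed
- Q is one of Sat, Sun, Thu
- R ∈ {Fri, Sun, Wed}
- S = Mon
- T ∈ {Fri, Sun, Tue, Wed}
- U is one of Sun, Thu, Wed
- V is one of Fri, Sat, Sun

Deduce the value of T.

Tue

S's domain is down to {Mon}, so S = Mon. So P can't be Mon.
The 6 still-open variables draw from only 6 values {Fri, Sat, Sun, Thu, Tue, Wed}, so each is used; only T can be Tue, hence T = Tue.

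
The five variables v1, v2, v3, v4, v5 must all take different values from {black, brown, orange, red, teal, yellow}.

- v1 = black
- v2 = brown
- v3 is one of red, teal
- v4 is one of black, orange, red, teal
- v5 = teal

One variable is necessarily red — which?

v1 has just one choice, so v1 = black. Eliminate black elsewhere: v4.
v2 must be brown (only option left).
v5's domain is down to {teal}, so v5 = teal. Strike teal from v3, v4.
So red goes to v3.

v3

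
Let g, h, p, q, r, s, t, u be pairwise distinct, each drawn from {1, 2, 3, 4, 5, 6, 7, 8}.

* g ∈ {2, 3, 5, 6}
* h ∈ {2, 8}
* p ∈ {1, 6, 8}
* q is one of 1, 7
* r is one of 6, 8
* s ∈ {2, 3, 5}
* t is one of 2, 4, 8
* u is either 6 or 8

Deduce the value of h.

2

The 8 variables together cover exactly {1, 2, 3, 4, 5, 6, 7, 8} — 8 values for 8 variables — and 4 appears only in t's list, so t = 4.
The 7 still-open variables together cover exactly {1, 2, 3, 5, 6, 7, 8} — 7 values for 7 variables — and 7 appears only in q's list, so q = 7.
The 6 still-open variables draw from only 6 values {1, 2, 3, 5, 6, 8}, so each is used; only p can be 1, hence p = 1.
The 2 variables r and u are confined to {6, 8}, which locks those values in; drop them from g, h.
So h = 2.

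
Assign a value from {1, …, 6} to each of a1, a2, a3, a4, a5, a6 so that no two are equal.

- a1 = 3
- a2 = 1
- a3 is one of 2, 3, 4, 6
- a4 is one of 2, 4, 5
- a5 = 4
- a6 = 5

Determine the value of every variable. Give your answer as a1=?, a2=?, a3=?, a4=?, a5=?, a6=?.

a1 has just one choice, so a1 = 3. Remove 3 from a3.
a2's domain is down to {1}, so a2 = 1.
That leaves a5 = 4. Eliminate 4 elsewhere: a3, a4.
That leaves a6 = 5. Eliminate 5 elsewhere: a4.
That leaves a4 = 2. Strike 2 from a3.
a3 has just one choice, so a3 = 6.

a1=3, a2=1, a3=6, a4=2, a5=4, a6=5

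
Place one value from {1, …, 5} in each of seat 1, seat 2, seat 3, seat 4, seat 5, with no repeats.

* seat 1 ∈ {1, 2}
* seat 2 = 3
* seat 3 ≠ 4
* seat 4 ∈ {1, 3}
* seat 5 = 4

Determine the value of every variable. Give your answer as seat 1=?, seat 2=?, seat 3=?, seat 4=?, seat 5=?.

seat 1=2, seat 2=3, seat 3=5, seat 4=1, seat 5=4

seat 2 has just one choice, so seat 2 = 3. So seat 3, seat 4 can't be 3.
seat 4 must be 1 (only option left). Strike 1 from seat 1, seat 3.
seat 5 has just one choice, so seat 5 = 4.
seat 1 has just one choice, so seat 1 = 2. Strike 2 from seat 3.
seat 3 has just one choice, so seat 3 = 5.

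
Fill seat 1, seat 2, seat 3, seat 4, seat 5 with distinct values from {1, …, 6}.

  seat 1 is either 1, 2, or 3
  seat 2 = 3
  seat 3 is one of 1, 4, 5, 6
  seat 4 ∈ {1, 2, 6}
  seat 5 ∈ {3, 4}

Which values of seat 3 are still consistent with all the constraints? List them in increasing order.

seat 2's domain is down to {3}, so seat 2 = 3. Remove 3 from seat 1, seat 5.
That leaves seat 5 = 4. Strike 4 from seat 3.
No further eliminations apply; seat 3 can still be any of 1, 5, 6.

1, 5, 6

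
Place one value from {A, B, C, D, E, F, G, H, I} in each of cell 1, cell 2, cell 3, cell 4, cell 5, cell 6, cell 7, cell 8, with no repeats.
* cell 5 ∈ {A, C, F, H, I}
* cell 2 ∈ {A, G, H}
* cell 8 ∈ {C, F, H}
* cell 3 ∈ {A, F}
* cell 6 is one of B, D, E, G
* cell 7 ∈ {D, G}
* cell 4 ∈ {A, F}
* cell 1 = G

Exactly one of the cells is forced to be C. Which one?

cell 1's domain is down to {G}, so cell 1 = G. Remove G from cell 2, cell 6, cell 7.
cell 7 has just one choice, so cell 7 = D. So cell 6 can't be D.
cell 3 and cell 4 between them cover only {A, F} — a naked pair. Remove those values from cell 2, cell 5, cell 8.
cell 2 has just one choice, so cell 2 = H. Strike H from cell 5, cell 8.
So C goes to cell 8.

cell 8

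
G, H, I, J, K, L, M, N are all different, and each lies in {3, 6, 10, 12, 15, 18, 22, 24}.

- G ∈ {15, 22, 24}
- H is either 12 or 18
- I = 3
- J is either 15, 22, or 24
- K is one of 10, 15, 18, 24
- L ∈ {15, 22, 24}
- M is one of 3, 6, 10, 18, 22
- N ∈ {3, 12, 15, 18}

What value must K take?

10

I's domain is down to {3}, so I = 3. Remove 3 from M, N.
Among the 7 still-open variables, 6 fits only M (and all 7 values in {6, 10, 12, 15, 18, 22, 24} must be used), so M = 6.
The 6 still-open variables draw from only 6 values {10, 12, 15, 18, 22, 24}, so each is used; only K can be 10, hence K = 10.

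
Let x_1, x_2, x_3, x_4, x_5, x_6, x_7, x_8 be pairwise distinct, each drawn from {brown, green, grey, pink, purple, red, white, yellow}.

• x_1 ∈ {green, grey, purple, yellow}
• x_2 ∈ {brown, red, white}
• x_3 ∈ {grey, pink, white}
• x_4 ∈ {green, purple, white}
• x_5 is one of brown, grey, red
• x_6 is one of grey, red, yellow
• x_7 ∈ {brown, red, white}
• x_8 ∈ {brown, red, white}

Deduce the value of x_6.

The 8 variables together cover exactly {brown, green, grey, pink, purple, red, white, yellow} — 8 values for 8 variables — and pink appears only in x_3's list, so x_3 = pink.
x_2, x_7, x_8 between them cover only {brown, red, white} — a naked triple. Remove those values from x_4, x_5, x_6.
x_5 has just one choice, so x_5 = grey. Remove grey from x_1, x_6.
So x_6 = yellow.

yellow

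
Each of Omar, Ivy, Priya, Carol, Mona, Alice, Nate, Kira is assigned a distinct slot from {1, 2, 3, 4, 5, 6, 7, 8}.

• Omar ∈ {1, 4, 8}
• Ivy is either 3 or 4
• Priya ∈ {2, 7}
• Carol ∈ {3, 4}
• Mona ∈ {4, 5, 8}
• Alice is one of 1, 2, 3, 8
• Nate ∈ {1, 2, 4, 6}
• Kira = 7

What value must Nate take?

6

Kira's domain is down to {7}, so Kira = 7. Remove 7 from Priya.
That leaves Priya = 2. Eliminate 2 elsewhere: Alice, Nate.
The 6 still-open variables draw from only 6 values {1, 3, 4, 5, 6, 8}, so each is used; only Mona can be 5, hence Mona = 5.
The 5 still-open variables together cover exactly {1, 3, 4, 6, 8} — 5 values for 5 variables — and 6 appears only in Nate's list, so Nate = 6.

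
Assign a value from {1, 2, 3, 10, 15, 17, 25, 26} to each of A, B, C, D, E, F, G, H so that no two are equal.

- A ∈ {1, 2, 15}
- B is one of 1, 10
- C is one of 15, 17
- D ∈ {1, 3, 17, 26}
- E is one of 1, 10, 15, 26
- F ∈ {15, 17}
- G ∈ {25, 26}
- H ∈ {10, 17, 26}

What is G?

The 8 variables together cover exactly {1, 2, 3, 10, 15, 17, 25, 26} — 8 values for 8 variables — and 2 appears only in A's list, so A = 2.
The 7 still-open variables together cover exactly {1, 3, 10, 15, 17, 25, 26} — 7 values for 7 variables — and 3 appears only in D's list, so D = 3.
The 6 still-open variables together cover exactly {1, 10, 15, 17, 25, 26} — 6 values for 6 variables — and 25 appears only in G's list, so G = 25.

25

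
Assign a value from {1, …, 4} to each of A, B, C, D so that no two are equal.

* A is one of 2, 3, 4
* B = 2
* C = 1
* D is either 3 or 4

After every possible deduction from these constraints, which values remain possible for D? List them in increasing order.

B's domain is down to {2}, so B = 2. Remove 2 from A.
C has just one choice, so C = 1.
No further eliminations apply; D can still be any of 3, 4.

3, 4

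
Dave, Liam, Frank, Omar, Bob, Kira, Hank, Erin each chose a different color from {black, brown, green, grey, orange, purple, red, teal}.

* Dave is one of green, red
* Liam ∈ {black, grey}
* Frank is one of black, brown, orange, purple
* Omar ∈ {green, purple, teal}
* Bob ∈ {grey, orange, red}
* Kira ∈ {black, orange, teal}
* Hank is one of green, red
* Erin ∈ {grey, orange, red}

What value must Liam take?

Among the 8 variables, brown fits only Frank (and all 8 values in {black, brown, green, grey, orange, purple, red, teal} must be used), so Frank = brown.
The 7 still-open variables draw from only 7 values {black, green, grey, orange, purple, red, teal}, so each is used; only Omar can be purple, hence Omar = purple.
The 6 still-open variables draw from only 6 values {black, green, grey, orange, red, teal}, so each is used; only Kira can be teal, hence Kira = teal.
Among the 5 still-open variables, black fits only Liam (and all 5 values in {black, green, grey, orange, red} must be used), so Liam = black.

black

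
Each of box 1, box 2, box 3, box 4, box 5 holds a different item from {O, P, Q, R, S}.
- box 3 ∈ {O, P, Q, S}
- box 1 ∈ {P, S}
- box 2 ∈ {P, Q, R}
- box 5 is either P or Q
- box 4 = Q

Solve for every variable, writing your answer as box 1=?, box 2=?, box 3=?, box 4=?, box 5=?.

box 4's domain is down to {Q}, so box 4 = Q. Eliminate Q elsewhere: box 2, box 3, box 5.
box 5 has just one choice, so box 5 = P. Eliminate P elsewhere: box 1, box 2, box 3.
box 1's domain is down to {S}, so box 1 = S. So box 3 can't be S.
box 2 has just one choice, so box 2 = R.
box 3's domain is down to {O}, so box 3 = O.

box 1=S, box 2=R, box 3=O, box 4=Q, box 5=P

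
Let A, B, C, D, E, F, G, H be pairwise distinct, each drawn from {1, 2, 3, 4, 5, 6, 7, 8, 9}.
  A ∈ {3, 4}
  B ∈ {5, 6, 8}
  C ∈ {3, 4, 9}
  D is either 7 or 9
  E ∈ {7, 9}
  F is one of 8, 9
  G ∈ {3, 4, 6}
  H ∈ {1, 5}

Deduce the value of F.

The 8 variables draw from only 8 values {1, 3, 4, 5, 6, 7, 8, 9}, so each is used; only H can be 1, hence H = 1.
Among the 7 still-open variables, 5 fits only B (and all 7 values in {3, 4, 5, 6, 7, 8, 9} must be used), so B = 5.
Among the 6 still-open variables, 6 fits only G (and all 6 values in {3, 4, 6, 7, 8, 9} must be used), so G = 6.
The 5 still-open variables together cover exactly {3, 4, 7, 8, 9} — 5 values for 5 variables — and 8 appears only in F's list, so F = 8.

8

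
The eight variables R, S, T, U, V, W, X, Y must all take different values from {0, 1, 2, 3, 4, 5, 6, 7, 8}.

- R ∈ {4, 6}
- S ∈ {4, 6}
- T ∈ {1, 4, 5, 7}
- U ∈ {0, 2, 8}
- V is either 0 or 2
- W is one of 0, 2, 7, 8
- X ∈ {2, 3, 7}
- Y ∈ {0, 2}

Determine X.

3

R and S between them cover only {4, 6} — a naked pair. Remove those values from T.
V and Y between them cover only {0, 2} — a naked pair. Remove those values from U, W, X.
U must be 8 (only option left). Remove 8 from W.
W's domain is down to {7}, so W = 7. So T, X can't be 7.
So X = 3.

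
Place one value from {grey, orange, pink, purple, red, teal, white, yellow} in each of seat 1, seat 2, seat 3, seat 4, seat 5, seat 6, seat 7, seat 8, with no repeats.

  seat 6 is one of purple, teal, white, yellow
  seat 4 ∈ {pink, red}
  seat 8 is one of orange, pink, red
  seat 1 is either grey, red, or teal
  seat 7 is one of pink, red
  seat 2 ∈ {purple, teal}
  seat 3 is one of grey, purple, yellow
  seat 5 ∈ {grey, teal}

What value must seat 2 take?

purple

Among the 8 variables, orange fits only seat 8 (and all 8 values in {grey, orange, pink, purple, red, teal, white, yellow} must be used), so seat 8 = orange.
The 7 still-open variables draw from only 7 values {grey, pink, purple, red, teal, white, yellow}, so each is used; only seat 6 can be white, hence seat 6 = white.
The 6 still-open variables together cover exactly {grey, pink, purple, red, teal, yellow} — 6 values for 6 variables — and yellow appears only in seat 3's list, so seat 3 = yellow.
The 5 still-open variables draw from only 5 values {grey, pink, purple, red, teal}, so each is used; only seat 2 can be purple, hence seat 2 = purple.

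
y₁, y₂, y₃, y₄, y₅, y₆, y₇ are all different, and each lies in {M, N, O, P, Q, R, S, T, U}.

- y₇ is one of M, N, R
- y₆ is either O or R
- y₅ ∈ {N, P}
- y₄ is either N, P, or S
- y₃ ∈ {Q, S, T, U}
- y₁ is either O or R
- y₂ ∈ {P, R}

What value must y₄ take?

S

y₁ and y₆ share exactly the 2 values {O, R}; by pigeonhole those values go to them, so strike O, R from y₂, y₇.
y₂ has just one choice, so y₂ = P. Remove P from y₄, y₅.
y₅ must be N (only option left). Strike N from y₄, y₇.
So y₄ = S.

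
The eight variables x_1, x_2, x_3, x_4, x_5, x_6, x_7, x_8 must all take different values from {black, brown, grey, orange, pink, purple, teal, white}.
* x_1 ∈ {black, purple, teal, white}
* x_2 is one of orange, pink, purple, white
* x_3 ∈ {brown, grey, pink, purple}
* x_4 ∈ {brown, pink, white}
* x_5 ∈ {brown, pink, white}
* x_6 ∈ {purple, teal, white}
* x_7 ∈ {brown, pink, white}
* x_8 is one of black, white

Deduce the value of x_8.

black

The 8 variables together cover exactly {black, brown, grey, orange, pink, purple, teal, white} — 8 values for 8 variables — and grey appears only in x_3's list, so x_3 = grey.
Among the 7 still-open variables, orange fits only x_2 (and all 7 values in {black, brown, orange, pink, purple, teal, white} must be used), so x_2 = orange.
x_4, x_5, x_7 between them cover only {brown, pink, white} — a naked triple. Remove those values from x_1, x_6, x_8.
So x_8 = black.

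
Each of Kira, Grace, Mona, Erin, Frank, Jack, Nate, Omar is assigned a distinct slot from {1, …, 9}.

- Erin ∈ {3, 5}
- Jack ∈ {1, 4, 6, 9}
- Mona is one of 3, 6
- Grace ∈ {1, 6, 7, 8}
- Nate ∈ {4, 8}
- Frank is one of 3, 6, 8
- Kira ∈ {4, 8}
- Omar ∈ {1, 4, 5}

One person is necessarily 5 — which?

Erin

The 8 variables draw from only 8 values {1, 3, 4, 5, 6, 7, 8, 9}, so each is used; only Grace can be 7, hence Grace = 7.
The 7 still-open variables draw from only 7 values {1, 3, 4, 5, 6, 8, 9}, so each is used; only Jack can be 9, hence Jack = 9.
Among the 6 still-open variables, 1 fits only Omar (and all 6 values in {1, 3, 4, 5, 6, 8} must be used), so Omar = 1.
The 5 still-open variables draw from only 5 values {3, 4, 5, 6, 8}, so each is used; only Erin can be 5, hence Erin = 5.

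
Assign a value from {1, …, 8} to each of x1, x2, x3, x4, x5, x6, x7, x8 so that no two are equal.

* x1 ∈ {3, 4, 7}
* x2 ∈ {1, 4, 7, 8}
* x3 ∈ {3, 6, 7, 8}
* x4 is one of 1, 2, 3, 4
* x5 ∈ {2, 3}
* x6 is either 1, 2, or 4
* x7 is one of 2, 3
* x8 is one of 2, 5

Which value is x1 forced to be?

7

The 8 variables together cover exactly {1, 2, 3, 4, 5, 6, 7, 8} — 8 values for 8 variables — and 5 appears only in x8's list, so x8 = 5.
The 7 still-open variables draw from only 7 values {1, 2, 3, 4, 6, 7, 8}, so each is used; only x3 can be 6, hence x3 = 6.
The 6 still-open variables together cover exactly {1, 2, 3, 4, 7, 8} — 6 values for 6 variables — and 8 appears only in x2's list, so x2 = 8.
Among the 5 still-open variables, 7 fits only x1 (and all 5 values in {1, 2, 3, 4, 7} must be used), so x1 = 7.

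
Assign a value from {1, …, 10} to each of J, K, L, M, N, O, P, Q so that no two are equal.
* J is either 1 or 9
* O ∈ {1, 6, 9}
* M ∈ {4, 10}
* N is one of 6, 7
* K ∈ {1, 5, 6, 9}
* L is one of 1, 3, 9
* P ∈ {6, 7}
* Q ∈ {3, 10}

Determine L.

3

Among the 8 variables, 4 fits only M (and all 8 values in {1, 3, 4, 5, 6, 7, 9, 10} must be used), so M = 4.
Among the 7 still-open variables, 5 fits only K (and all 7 values in {1, 3, 5, 6, 7, 9, 10} must be used), so K = 5.
The 6 still-open variables together cover exactly {1, 3, 6, 7, 9, 10} — 6 values for 6 variables — and 10 appears only in Q's list, so Q = 10.
The 5 still-open variables together cover exactly {1, 3, 6, 7, 9} — 5 values for 5 variables — and 3 appears only in L's list, so L = 3.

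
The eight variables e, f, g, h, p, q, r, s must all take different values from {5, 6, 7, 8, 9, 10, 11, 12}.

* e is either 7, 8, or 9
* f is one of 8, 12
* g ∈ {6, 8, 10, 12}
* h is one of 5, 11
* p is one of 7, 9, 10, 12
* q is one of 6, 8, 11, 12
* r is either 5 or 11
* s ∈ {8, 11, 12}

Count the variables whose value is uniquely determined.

h and r share exactly the 2 values {5, 11}; by pigeonhole those values go to them, so strike 5, 11 from q, s.
f and s share exactly the 2 values {8, 12}; by pigeonhole those values go to them, so strike 8, 12 from e, g, p, q.
q has just one choice, so q = 6. Eliminate 6 elsewhere: g.
That leaves g = 10. So p can't be 10.
Determined: g=10, q=6. The other variables each still have more than one consistent value. That makes 2.

2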